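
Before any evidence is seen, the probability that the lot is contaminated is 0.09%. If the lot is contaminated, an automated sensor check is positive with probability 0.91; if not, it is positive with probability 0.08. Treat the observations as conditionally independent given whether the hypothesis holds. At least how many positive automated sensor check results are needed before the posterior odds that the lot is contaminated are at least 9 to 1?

4

Prior odds: 0.0009 ÷ 0.9991 = 9/9991.
Likelihood ratio of a positive = 0.91/0.08 = 11.375.
Target odds = 9.
Require 11.375ⁿ ≥ 9 ÷ (9/9991) = 9991.
11.375³ = 753571/512 falls short of 9991 but 11.375⁴ = 68574961/4096 reaches it, so n = 4.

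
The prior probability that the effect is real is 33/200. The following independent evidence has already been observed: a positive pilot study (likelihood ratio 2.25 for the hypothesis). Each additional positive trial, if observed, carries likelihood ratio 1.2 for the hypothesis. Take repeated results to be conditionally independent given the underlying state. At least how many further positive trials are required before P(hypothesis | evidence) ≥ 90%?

Prior odds = 0.165/0.835 = 33/167.
Bayes factor of the evidence already in hand = 2.25.
Odds after that evidence = (33/167) × 2.25 = 297/668.
Target odds = 0.9/0.1 = 9.
Need 1.2ⁿ ≥ 9 ÷ (297/668) = 668/33.
1.2¹⁶ ≈18.4884 falls short of 668/33 but 1.2¹⁷ ≈22.1861 reaches it, so n = 17.

17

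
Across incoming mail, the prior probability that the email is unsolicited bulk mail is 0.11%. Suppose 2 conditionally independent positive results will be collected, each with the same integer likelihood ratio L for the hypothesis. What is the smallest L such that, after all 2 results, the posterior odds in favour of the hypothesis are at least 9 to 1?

91

Prior odds = 0.0011/0.9989 = 11/9989.
Target odds = 9.
Need L² ≥ 9 ÷ (11/9989) = 89901/11.
90² = 8100 < 89901/11 ≤ 8281 = 91², so L = 91.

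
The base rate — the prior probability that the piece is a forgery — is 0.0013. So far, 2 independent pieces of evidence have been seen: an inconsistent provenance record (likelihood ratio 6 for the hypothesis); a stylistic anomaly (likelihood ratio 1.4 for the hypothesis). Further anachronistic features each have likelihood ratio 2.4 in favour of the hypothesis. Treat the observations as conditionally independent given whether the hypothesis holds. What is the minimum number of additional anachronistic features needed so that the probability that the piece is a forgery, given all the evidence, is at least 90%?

8

Prior odds = 0.0013/0.9987 = 13/9987.
Combined Bayes factor of the evidence already in hand = 6 × 1.4 = 8.4.
Odds after that evidence = (13/9987) × 8.4 = 182/16645.
Target odds = 0.9/0.1 = 9.
Need 2.4ⁿ ≥ 9 ÷ (182/16645) = 149805/182.
2.4⁷ = 35831808/78125 falls short of 149805/182 but 2.4⁸ = 429981696/390625 reaches it, so n = 8.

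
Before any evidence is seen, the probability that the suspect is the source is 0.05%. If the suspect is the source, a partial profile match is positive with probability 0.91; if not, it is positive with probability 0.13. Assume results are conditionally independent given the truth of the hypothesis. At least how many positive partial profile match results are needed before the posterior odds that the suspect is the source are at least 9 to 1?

Prior odds: 0.0005 ÷ 0.9995 = 1/1999.
Likelihood ratio of a positive = 0.91/0.13 = 7.
Target odds = 9.
Need (1/1999) × 7ⁿ ≥ 9, i.e. 7ⁿ ≥ 17991.
7⁵ = 16807 falls short of 17991 but 7⁶ = 117649 reaches it, so n = 6.

6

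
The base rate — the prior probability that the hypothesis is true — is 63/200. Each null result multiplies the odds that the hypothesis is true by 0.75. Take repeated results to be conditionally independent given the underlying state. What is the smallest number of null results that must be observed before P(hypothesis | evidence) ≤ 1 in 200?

16

Prior odds: 0.315 ÷ 0.685 = 63/137.
Likelihood ratio per null result = 0.75.
Target posterior odds = 0.005/0.995 = 1/199.
Require 0.75ⁿ ≤ 1/199 ÷ (63/137) = 137/12537.
0.75¹⁵ ≈0.0133635 is still above 137/12537 but 0.75¹⁶ ≈0.0100226 is at or below it, so n = 16.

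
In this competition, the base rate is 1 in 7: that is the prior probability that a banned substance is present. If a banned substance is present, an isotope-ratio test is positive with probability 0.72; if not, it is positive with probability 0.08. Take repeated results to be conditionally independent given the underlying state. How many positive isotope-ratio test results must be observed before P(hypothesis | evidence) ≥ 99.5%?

4

Prior odds = (1/7)/(6/7) = 1/6.
Likelihood ratio of a positive = 0.72/0.08 = 9.
Target posterior odds = 0.995/0.005 = 199.
Require 9ⁿ ≥ 199 ÷ (1/6) = 1194.
9³ = 729 falls short of 1194 but 9⁴ = 6561 reaches it, so n = 4.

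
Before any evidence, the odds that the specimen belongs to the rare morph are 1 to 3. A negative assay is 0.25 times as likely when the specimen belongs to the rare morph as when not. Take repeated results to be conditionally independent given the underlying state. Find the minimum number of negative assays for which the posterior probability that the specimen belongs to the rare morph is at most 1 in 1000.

5

Prior odds = 1/3.
Likelihood ratio per negative assay = 0.25.
Target odds: 0.001 ÷ 0.999 = 1/999.
Need (1/3) × 0.25ⁿ ≤ 1/999, i.e. 0.25ⁿ ≤ 1/333.
0.25⁴ = 0.00390625 is still above 1/333 but 0.25⁵ = 1/1024 is at or below it, so n = 5.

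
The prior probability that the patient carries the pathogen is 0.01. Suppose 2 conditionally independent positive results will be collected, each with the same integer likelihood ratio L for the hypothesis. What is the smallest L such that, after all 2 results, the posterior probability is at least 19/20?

Prior odds = 0.01/0.99 = 1/99.
Target odds = 0.95/0.05 = 19.
Need L² ≥ 19 ÷ (1/99) = 1881.
43² = 1849 < 1881 ≤ 1936 = 44², so L = 44.

44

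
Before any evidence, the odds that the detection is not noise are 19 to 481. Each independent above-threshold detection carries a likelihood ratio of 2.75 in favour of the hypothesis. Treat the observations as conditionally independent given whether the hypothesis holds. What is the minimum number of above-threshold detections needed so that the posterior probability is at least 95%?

Prior odds = 19/481.
Likelihood ratio per above-threshold detection = 2.75.
Target odds: 0.95 ÷ 0.05 = 19.
Need (19/481) × 2.75ⁿ ≥ 19, i.e. 2.75ⁿ ≥ 481.
2.75⁶ = 1771561/4096 falls short of 481 but 2.75⁷ = 19487171/16384 reaches it, so n = 7.

7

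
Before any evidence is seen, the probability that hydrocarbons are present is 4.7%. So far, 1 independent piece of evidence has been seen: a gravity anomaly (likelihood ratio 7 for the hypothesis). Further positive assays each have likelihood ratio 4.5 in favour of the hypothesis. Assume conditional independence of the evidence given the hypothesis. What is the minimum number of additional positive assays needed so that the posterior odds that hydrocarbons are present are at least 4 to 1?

Prior odds = 0.047/0.953 = 47/953.
Bayes factor of the evidence already in hand = 7.
Odds after that evidence = (47/953) × 7 = 329/953.
Target odds = 4.
Need 4.5ⁿ ≥ 4 ÷ (329/953) = 3812/329.
4.5¹ = 4.5 falls short of 3812/329 but 4.5² = 20.25 reaches it, so n = 2.

2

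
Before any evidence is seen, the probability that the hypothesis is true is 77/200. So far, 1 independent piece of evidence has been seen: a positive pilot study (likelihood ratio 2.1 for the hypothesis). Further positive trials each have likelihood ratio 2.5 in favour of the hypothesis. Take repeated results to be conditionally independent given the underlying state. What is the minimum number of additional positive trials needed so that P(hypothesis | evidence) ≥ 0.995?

6

Prior odds = 0.385/0.615 = 77/123.
Bayes factor of the evidence already in hand = 2.1.
Odds after that evidence = (77/123) × 2.1 = 539/410.
Target odds = 0.995/0.005 = 199.
Need 2.5ⁿ ≥ 199 ÷ (539/410) = 81590/539.
2.5⁵ = 97.65625 falls short of 81590/539 but 2.5⁶ = 244.140625 reaches it, so n = 6.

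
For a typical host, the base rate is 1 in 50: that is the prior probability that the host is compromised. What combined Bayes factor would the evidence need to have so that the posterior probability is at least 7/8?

Prior odds = 0.02/0.98 = 1/49.
Target odds = 0.875/0.125 = 7.
Required Bayes factor = 7 ÷ (1/49) = 343.

343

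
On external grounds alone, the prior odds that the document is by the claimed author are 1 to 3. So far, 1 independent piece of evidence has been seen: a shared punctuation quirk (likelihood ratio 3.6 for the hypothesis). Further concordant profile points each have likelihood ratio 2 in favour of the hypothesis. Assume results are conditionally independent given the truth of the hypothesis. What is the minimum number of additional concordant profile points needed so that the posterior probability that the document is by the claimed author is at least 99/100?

7

Prior odds = 1/3.
Bayes factor of the evidence already in hand = 3.6.
Odds after that evidence = (1/3) × 3.6 = 1.2.
Target odds = 0.99/0.01 = 99.
Need 2ⁿ ≥ 99 ÷ 1.2 = 82.5.
2⁶ = 64 falls short of 82.5 but 2⁷ = 128 reaches it, so n = 7.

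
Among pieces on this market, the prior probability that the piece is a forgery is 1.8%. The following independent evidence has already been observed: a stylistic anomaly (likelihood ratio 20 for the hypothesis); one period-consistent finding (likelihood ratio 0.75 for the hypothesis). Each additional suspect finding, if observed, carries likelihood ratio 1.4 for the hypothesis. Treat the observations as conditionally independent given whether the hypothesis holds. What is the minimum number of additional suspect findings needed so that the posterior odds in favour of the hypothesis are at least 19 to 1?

Prior odds = 0.018/0.982 = 9/491.
Combined Bayes factor of the evidence already in hand = 20 × 0.75 = 15.
Odds after that evidence = (9/491) × 15 = 135/491.
Target odds = 19.
Need 1.4ⁿ ≥ 19 ÷ (135/491) = 9329/135.
1.4¹² ≈56.6939 falls short of 9329/135 but 1.4¹³ ≈79.3715 reaches it, so n = 13.

13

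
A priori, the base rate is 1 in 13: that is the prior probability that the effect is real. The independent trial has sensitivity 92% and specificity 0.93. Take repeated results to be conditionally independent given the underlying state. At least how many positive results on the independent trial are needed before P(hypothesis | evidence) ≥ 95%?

Prior odds = (1/13)/(12/13) = 1/12.
False-positive rate = 1 − 0.93 = 0.07; likelihood ratio of a positive = 0.92/0.07 = 92/7.
Target posterior odds = 0.95/0.05 = 19.
Need (1/12) × (92/7)ⁿ ≥ 19, i.e. (92/7)ⁿ ≥ 228.
(92/7)² = 8464/49 falls short of 228 but (92/7)³ = 778688/343 reaches it, so n = 3.

3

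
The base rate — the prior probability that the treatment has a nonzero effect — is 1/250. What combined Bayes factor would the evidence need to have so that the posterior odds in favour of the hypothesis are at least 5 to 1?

1245

Prior odds = 0.004/0.996 = 1/249.
Target odds = 5.
Required Bayes factor = 5 ÷ (1/249) = 1245.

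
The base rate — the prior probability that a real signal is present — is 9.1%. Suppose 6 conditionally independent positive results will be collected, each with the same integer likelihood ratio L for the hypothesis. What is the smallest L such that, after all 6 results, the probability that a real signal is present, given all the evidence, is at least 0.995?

4

Prior odds = 0.091/0.909 = 91/909.
Target odds = 0.995/0.005 = 199.
Need L⁶ ≥ 199 ÷ (91/909) = 180891/91.
3⁶ = 729 < 180891/91 ≤ 4096 = 4⁶, so L = 4.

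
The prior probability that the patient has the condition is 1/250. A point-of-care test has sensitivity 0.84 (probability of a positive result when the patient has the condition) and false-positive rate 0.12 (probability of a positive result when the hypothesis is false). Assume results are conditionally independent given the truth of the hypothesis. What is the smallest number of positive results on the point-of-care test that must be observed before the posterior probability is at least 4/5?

Prior odds = 0.004/0.996 = 1/249.
Likelihood ratio of a positive result = 0.84/0.12 = 7.
Target odds: 0.8 ÷ 0.2 = 4.
Require 7ⁿ ≥ 4 ÷ (1/249) = 996.
7³ = 343 falls short of 996 but 7⁴ = 2401 reaches it, so n = 4.

4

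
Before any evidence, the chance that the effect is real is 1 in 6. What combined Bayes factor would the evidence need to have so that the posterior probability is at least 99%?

495

Prior odds = (1/6)/(5/6) = 0.2.
Target odds = 0.99/0.01 = 99.
Required Bayes factor = 99 ÷ 0.2 = 495.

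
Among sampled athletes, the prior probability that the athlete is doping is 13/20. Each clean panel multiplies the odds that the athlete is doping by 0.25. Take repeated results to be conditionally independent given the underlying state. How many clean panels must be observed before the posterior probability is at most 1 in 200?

Prior odds = 0.65/0.35 = 13/7.
Likelihood ratio per clean panel = 0.25.
Target posterior odds = 0.005/0.995 = 1/199.
Need (13/7) × 0.25ⁿ ≤ 1/199, i.e. 0.25ⁿ ≤ 7/2587.
0.25⁴ = 0.00390625 is still above 7/2587 but 0.25⁵ = 1/1024 is at or below it, so n = 5.

5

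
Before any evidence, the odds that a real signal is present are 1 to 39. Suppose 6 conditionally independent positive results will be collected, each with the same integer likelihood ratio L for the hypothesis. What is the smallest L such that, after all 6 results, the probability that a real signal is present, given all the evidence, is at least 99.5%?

5

Prior odds = 1/39.
Target odds = 0.995/0.005 = 199.
Need L⁶ ≥ 199 ÷ (1/39) = 7761.
4⁶ = 4096 < 7761 ≤ 15625 = 5⁶, so L = 5.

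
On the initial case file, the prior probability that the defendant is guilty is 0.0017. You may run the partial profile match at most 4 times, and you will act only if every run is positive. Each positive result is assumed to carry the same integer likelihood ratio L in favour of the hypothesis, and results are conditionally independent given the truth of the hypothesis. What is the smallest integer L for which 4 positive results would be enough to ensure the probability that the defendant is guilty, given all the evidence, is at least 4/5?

7

Prior odds = 0.0017/0.9983 = 17/9983.
Target odds = 0.8/0.2 = 4.
Need L⁴ ≥ 4 ÷ (17/9983) = 39932/17.
6⁴ = 1296 < 39932/17 ≤ 2401 = 7⁴, so L = 7.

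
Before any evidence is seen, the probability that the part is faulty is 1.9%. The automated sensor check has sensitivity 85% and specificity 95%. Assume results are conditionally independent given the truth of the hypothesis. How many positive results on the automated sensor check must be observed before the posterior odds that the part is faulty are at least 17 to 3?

Prior odds: 0.019 ÷ 0.981 = 19/981.
False-positive rate = 1 − 0.95 = 0.05; likelihood ratio of a positive = 0.85/0.05 = 17.
Target odds = 17/3.
Need (19/981) × 17ⁿ ≥ 17/3, i.e. 17ⁿ ≥ 5559/19.
17² = 289 falls short of 5559/19 but 17³ = 4913 reaches it, so n = 3.

3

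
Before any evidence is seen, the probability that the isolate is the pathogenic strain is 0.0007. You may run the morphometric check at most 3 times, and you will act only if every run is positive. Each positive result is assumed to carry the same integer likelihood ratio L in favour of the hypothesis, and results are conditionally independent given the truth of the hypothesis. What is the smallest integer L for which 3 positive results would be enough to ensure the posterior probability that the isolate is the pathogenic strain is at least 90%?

24

Prior odds = 0.0007/0.9993 = 7/9993.
Target odds = 0.9/0.1 = 9.
Need L³ ≥ 9 ÷ (7/9993) = 89937/7.
23³ = 12167 < 89937/7 ≤ 13824 = 24³, so L = 24.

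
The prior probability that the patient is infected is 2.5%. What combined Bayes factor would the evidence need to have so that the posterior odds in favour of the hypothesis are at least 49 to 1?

Prior odds = 0.025/0.975 = 1/39.
Target odds = 49.
Required Bayes factor = 49 ÷ (1/39) = 1911.

1911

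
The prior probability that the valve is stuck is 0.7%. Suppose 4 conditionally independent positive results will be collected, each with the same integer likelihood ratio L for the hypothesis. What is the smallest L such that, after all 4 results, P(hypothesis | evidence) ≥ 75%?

Prior odds = 0.007/0.993 = 7/993.
Target odds = 0.75/0.25 = 3.
Need L⁴ ≥ 3 ÷ (7/993) = 2979/7.
4⁴ = 256 < 2979/7 ≤ 625 = 5⁴, so L = 5.

5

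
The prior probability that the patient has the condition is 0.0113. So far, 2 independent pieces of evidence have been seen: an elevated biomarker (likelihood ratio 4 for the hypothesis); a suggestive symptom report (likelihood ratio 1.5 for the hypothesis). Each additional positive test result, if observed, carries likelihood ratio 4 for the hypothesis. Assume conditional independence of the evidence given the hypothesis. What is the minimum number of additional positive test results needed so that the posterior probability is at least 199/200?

6

Prior odds = 0.0113/0.9887 = 113/9887.
Combined Bayes factor of the evidence already in hand = 4 × 1.5 = 6.
Odds after that evidence = (113/9887) × 6 = 678/9887.
Target odds = 0.995/0.005 = 199.
Need 4ⁿ ≥ 199 ÷ (678/9887) = 1967513/678.
4⁵ = 1024 falls short of 1967513/678 but 4⁶ = 4096 reaches it, so n = 6.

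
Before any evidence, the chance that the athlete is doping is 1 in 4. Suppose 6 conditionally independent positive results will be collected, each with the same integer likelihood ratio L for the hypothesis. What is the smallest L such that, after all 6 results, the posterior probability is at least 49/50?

Prior odds = 0.25/0.75 = 1/3.
Target odds = 0.98/0.02 = 49.
Need L⁶ ≥ 49 ÷ (1/3) = 147.
2⁶ = 64 < 147 ≤ 729 = 3⁶, so L = 3.

3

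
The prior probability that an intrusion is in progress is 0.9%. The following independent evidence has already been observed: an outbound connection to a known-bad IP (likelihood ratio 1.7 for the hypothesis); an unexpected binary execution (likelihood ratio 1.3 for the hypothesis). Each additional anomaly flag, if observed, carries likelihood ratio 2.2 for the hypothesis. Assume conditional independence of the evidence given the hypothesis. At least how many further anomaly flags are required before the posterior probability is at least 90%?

8

Prior odds = 0.009/0.991 = 9/991.
Combined Bayes factor of the evidence already in hand = 1.7 × 1.3 = 2.21.
Odds after that evidence = (9/991) × 2.21 = 1989/99100.
Target odds = 0.9/0.1 = 9.
Need 2.2ⁿ ≥ 9 ÷ (1989/99100) = 99100/221.
2.2⁷ = 19487171/78125 falls short of 99100/221 but 2.2⁸ = 214358881/390625 reaches it, so n = 8.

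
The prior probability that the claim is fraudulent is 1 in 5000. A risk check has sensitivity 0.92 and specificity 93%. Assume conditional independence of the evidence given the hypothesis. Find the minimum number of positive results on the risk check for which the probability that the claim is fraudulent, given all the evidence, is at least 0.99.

Prior odds = 0.0002/0.9998 = 1/4999.
False-positive rate = 1 − 0.93 = 0.07; likelihood ratio of a positive = 0.92/0.07 = 92/7.
Target posterior odds = 0.99/0.01 = 99.
Need (1/4999) × (92/7)ⁿ ≥ 99, i.e. (92/7)ⁿ ≥ 494901.
(92/7)⁵ ≈392147 falls short of 494901 but (92/7)⁶ ≈5.15393e+06 reaches it, so n = 6.

6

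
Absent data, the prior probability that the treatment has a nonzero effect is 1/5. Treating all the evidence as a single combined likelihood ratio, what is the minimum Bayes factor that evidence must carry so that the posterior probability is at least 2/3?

Prior odds = 0.2/0.8 = 0.25.
Target odds = (2/3)/(1/3) = 2.
Required Bayes factor = 2 ÷ 0.25 = 8.

8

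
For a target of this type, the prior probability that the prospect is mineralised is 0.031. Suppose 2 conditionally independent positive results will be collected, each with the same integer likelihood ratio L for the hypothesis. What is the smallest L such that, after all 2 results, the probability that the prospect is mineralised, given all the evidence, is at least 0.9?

17

Prior odds = 0.031/0.969 = 31/969.
Target odds = 0.9/0.1 = 9.
Need L² ≥ 9 ÷ (31/969) = 8721/31.
16² = 256 < 8721/31 ≤ 289 = 17², so L = 17.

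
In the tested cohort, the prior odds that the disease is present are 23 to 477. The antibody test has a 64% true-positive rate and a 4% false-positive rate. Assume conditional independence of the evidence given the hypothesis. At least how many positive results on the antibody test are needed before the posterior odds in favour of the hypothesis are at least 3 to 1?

Prior odds = 23/477.
Likelihood ratio of a positive result = 0.64/0.04 = 16.
Target odds = 3.
Require 16ⁿ ≥ 3 ÷ (23/477) = 1431/23.
16¹ = 16 falls short of 1431/23 but 16² = 256 reaches it, so n = 2.

2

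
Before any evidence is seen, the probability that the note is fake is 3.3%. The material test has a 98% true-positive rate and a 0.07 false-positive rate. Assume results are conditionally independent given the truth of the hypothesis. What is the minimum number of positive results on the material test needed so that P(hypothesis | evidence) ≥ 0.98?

Prior odds = 0.033/0.967 = 33/967.
Likelihood ratio of a positive result = 0.98/0.07 = 14.
Target posterior odds = 0.98/0.02 = 49.
Require 14ⁿ ≥ 49 ÷ (33/967) = 47383/33.
14² = 196 falls short of 47383/33 but 14³ = 2744 reaches it, so n = 3.

3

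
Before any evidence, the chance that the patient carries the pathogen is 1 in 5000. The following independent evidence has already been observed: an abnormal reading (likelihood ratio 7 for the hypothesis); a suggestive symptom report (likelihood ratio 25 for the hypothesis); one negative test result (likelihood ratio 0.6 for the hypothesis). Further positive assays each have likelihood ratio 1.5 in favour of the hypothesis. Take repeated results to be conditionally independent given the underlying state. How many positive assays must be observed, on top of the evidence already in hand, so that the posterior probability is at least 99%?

21

Prior odds = 0.0002/0.9998 = 1/4999.
Combined Bayes factor of the evidence already in hand = 7 × 25 × 0.6 = 105.
Odds after that evidence = (1/4999) × 105 = 105/4999.
Target odds = 0.99/0.01 = 99.
Need 1.5ⁿ ≥ 99 ÷ (105/4999) = 164967/35.
1.5²⁰ ≈3325.26 falls short of 164967/35 but 1.5²¹ ≈4987.89 reaches it, so n = 21.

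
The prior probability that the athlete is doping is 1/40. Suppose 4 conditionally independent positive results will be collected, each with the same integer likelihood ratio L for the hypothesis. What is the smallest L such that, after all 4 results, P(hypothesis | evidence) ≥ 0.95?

6

Prior odds = 0.025/0.975 = 1/39.
Target odds = 0.95/0.05 = 19.
Need L⁴ ≥ 19 ÷ (1/39) = 741.
5⁴ = 625 < 741 ≤ 1296 = 6⁴, so L = 6.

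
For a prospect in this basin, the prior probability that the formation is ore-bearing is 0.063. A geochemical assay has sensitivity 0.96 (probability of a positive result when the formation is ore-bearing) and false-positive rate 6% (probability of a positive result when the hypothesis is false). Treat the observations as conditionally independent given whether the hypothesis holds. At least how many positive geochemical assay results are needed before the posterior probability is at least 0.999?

Prior odds: 0.063 ÷ 0.937 = 63/937.
Likelihood ratio of a positive result = 0.96/0.06 = 16.
Target posterior odds = 0.999/0.001 = 999.
Need (63/937) × 16ⁿ ≥ 999, i.e. 16ⁿ ≥ 104007/7.
16³ = 4096 falls short of 104007/7 but 16⁴ = 65536 reaches it, so n = 4.

4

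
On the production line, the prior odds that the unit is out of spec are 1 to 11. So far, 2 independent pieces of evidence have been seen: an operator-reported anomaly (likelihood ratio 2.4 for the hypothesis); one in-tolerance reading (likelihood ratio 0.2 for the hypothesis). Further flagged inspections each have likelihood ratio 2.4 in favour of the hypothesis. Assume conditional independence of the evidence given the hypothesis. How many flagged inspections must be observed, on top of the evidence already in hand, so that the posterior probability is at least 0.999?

Prior odds = 1/11.
Combined Bayes factor of the evidence already in hand = 2.4 × 0.2 = 0.48.
Odds after that evidence = (1/11) × 0.48 = 12/275.
Target odds = 0.999/0.001 = 999.
Need 2.4ⁿ ≥ 999 ÷ (12/275) = 22893.75.
2.4¹¹ ≈15216.8 falls short of 22893.75 but 2.4¹² ≈36520.3 reaches it, so n = 12.

12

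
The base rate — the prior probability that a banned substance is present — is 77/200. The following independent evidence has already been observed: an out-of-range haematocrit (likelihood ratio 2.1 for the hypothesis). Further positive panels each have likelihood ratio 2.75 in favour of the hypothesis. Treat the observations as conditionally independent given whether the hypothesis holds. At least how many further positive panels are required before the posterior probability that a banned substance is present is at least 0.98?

Prior odds = 0.385/0.615 = 77/123.
Bayes factor of the evidence already in hand = 2.1.
Odds after that evidence = (77/123) × 2.1 = 539/410.
Target odds = 0.98/0.02 = 49.
Need 2.75ⁿ ≥ 49 ÷ (539/410) = 410/11.
2.75³ = 20.796875 falls short of 410/11 but 2.75⁴ = 57.19140625 reaches it, so n = 4.

4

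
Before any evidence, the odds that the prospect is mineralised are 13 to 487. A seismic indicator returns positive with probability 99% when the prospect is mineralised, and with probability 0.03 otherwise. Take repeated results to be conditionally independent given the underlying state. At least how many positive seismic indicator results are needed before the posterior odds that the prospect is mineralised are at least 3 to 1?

2

Prior odds = 13/487.
Likelihood ratio of a positive result = 0.99/0.03 = 33.
Target odds = 3.
Need (13/487) × 33ⁿ ≥ 3, i.e. 33ⁿ ≥ 1461/13.
33¹ = 33 falls short of 1461/13 but 33² = 1089 reaches it, so n = 2.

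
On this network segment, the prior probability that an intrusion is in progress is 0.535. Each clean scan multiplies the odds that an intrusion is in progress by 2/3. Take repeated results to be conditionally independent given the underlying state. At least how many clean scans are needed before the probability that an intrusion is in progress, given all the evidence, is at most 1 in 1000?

18

Prior odds = 0.535/0.465 = 107/93.
Likelihood ratio per clean scan = 2/3.
Target posterior odds = 0.001/0.999 = 1/999.
Require (2/3)ⁿ ≤ 1/999 ÷ (107/93) = 31/35631.
(2/3)¹⁷ = 131072/129140163 is still above 31/35631 but (2/3)¹⁸ = 262144/387420489 is at or below it, so n = 18.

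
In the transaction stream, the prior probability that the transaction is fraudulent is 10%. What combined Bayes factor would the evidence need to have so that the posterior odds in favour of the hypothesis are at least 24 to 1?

Prior odds = 0.1/0.9 = 1/9.
Target odds = 24.
Required Bayes factor = 24 ÷ (1/9) = 216.

216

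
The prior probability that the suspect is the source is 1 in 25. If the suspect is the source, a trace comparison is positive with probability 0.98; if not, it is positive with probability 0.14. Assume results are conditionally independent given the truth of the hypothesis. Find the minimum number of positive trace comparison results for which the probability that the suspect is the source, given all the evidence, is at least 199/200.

Prior odds: 0.04 ÷ 0.96 = 1/24.
Likelihood ratio of a positive = 0.98/0.14 = 7.
Target posterior odds = 0.995/0.005 = 199.
Require 7ⁿ ≥ 199 ÷ (1/24) = 4776.
7⁴ = 2401 falls short of 4776 but 7⁵ = 16807 reaches it, so n = 5.

5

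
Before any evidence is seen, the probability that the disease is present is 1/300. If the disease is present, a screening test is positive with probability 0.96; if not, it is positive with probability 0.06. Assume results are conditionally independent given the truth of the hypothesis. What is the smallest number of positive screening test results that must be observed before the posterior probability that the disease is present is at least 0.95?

Prior odds = (1/300)/(299/300) = 1/299.
Likelihood ratio of a positive = 0.96/0.06 = 16.
Target odds: 0.95 ÷ 0.05 = 19.
Require 16ⁿ ≥ 19 ÷ (1/299) = 5681.
16³ = 4096 falls short of 5681 but 16⁴ = 65536 reaches it, so n = 4.

4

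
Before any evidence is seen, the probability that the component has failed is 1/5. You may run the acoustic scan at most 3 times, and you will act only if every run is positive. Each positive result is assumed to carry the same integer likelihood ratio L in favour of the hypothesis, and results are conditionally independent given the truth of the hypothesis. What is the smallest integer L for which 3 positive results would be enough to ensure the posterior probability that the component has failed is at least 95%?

Prior odds = 0.2/0.8 = 0.25.
Target odds = 0.95/0.05 = 19.
Need L³ ≥ 19 ÷ 0.25 = 76.
4³ = 64 < 76 ≤ 125 = 5³, so L = 5.

5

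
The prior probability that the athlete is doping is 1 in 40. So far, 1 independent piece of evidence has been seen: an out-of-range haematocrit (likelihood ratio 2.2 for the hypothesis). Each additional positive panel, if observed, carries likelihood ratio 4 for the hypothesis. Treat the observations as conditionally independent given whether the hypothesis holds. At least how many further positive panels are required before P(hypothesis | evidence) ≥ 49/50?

Prior odds = 0.025/0.975 = 1/39.
Bayes factor of the evidence already in hand = 2.2.
Odds after that evidence = (1/39) × 2.2 = 11/195.
Target odds = 0.98/0.02 = 49.
Need 4ⁿ ≥ 49 ÷ (11/195) = 9555/11.
4⁴ = 256 falls short of 9555/11 but 4⁵ = 1024 reaches it, so n = 5.

5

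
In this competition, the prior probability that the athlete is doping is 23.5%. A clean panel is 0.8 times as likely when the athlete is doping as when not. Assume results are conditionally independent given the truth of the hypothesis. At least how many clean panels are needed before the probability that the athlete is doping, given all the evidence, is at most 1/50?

Prior odds = 0.235/0.765 = 47/153.
Likelihood ratio per clean panel = 0.8.
Target posterior odds = 0.02/0.98 = 1/49.
Need (47/153) × 0.8ⁿ ≤ 1/49, i.e. 0.8ⁿ ≤ 153/2303.
0.8¹² = 16777216/244140625 is still above 153/2303 but 0.8¹³ ≈0.0549756 is at or below it, so n = 13.

13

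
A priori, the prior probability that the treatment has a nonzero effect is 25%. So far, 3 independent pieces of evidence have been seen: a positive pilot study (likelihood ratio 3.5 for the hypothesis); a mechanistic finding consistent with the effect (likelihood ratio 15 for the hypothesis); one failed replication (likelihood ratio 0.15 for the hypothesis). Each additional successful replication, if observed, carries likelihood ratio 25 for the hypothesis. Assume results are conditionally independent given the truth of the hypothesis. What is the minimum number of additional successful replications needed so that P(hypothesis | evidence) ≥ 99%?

2

Prior odds = 0.25/0.75 = 1/3.
Combined Bayes factor of the evidence already in hand = 3.5 × 15 × 0.15 = 7.875.
Odds after that evidence = (1/3) × 7.875 = 2.625.
Target odds = 0.99/0.01 = 99.
Need 25ⁿ ≥ 99 ÷ 2.625 = 264/7.
25¹ = 25 falls short of 264/7 but 25² = 625 reaches it, so n = 2.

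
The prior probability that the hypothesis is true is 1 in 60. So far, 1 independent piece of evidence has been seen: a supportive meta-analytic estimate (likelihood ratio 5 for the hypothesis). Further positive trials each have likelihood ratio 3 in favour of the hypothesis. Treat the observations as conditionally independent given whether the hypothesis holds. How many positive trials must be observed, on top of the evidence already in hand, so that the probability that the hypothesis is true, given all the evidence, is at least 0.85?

4

Prior odds = (1/60)/(59/60) = 1/59.
Bayes factor of the evidence already in hand = 5.
Odds after that evidence = (1/59) × 5 = 5/59.
Target odds = 0.85/0.15 = 17/3.
Need 3ⁿ ≥ 17/3 ÷ (5/59) = 1003/15.
3³ = 27 falls short of 1003/15 but 3⁴ = 81 reaches it, so n = 4.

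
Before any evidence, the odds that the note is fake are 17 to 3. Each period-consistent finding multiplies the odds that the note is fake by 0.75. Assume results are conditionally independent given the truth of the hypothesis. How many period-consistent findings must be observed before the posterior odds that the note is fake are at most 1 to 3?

Prior odds = 17/3.
Likelihood ratio per period-consistent finding = 0.75.
Target odds = 1/3.
Need (17/3) × 0.75ⁿ ≤ 1/3, i.e. 0.75ⁿ ≤ 1/17.
0.75⁹ = 19683/262144 is still above 1/17 but 0.75¹⁰ = 59049/1048576 is at or below it, so n = 10.

10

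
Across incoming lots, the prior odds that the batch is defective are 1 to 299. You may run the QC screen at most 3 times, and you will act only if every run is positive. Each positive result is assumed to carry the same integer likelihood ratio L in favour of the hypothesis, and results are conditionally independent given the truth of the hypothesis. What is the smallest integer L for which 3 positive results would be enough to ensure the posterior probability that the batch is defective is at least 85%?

12

Prior odds = 1/299.
Target odds = 0.85/0.15 = 17/3.
Need L³ ≥ 17/3 ÷ (1/299) = 5083/3.
11³ = 1331 < 5083/3 ≤ 1728 = 12³, so L = 12.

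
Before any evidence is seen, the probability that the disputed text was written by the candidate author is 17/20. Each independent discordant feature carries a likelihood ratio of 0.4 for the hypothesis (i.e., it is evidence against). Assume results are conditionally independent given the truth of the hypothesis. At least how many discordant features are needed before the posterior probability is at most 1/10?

5

Prior odds: 0.85 ÷ 0.15 = 17/3.
Likelihood ratio per discordant feature = 0.4.
Target posterior odds = 0.1/0.9 = 1/9.
Need (17/3) × 0.4ⁿ ≤ 1/9, i.e. 0.4ⁿ ≤ 1/51.
0.4⁴ = 0.0256 is still above 1/51 but 0.4⁵ = 0.01024 is at or below it, so n = 5.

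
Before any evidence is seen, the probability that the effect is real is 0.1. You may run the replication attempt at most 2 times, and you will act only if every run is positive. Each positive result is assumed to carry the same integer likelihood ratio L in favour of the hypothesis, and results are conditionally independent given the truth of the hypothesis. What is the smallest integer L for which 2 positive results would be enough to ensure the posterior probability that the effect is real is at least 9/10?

Prior odds = 0.1/0.9 = 1/9.
Target odds = 0.9/0.1 = 9.
Need L² ≥ 9 ÷ (1/9) = 81.
8² = 64 < 81 ≤ 81 = 9², so L = 9.

9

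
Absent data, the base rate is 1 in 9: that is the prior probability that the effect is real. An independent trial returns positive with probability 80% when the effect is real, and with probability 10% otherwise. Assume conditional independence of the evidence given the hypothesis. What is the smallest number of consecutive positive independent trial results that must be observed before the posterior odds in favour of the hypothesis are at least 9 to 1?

Prior odds = (1/9)/(8/9) = 0.125.
Likelihood ratio of a positive result = 0.8/0.1 = 8.
Target odds = 9.
Require 8ⁿ ≥ 9 ÷ 0.125 = 72.
8² = 64 falls short of 72 but 8³ = 512 reaches it, so n = 3.

3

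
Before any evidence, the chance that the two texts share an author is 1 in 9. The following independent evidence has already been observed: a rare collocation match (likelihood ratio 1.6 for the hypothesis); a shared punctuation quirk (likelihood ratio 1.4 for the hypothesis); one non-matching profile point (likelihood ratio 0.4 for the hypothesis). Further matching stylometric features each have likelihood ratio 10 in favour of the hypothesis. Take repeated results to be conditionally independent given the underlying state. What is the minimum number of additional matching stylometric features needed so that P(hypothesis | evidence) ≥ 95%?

Prior odds = (1/9)/(8/9) = 0.125.
Combined Bayes factor of the evidence already in hand = 1.6 × 1.4 × 0.4 = 0.896.
Odds after that evidence = 0.125 × 0.896 = 0.112.
Target odds = 0.95/0.05 = 19.
Need 10ⁿ ≥ 19 ÷ 0.112 = 2375/14.
10² = 100 falls short of 2375/14 but 10³ = 1000 reaches it, so n = 3.

3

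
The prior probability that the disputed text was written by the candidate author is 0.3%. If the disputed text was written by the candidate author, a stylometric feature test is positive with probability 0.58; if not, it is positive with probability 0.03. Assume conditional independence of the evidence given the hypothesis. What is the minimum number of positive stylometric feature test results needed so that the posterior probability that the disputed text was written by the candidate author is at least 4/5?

Prior odds = 0.003/0.997 = 3/997.
Likelihood ratio of a positive = 0.58/0.03 = 58/3.
Target odds: 0.8 ÷ 0.2 = 4.
Need (3/997) × (58/3)ⁿ ≥ 4, i.e. (58/3)ⁿ ≥ 3988/3.
(58/3)² = 3364/9 falls short of 3988/3 but (58/3)³ = 195112/27 reaches it, so n = 3.

3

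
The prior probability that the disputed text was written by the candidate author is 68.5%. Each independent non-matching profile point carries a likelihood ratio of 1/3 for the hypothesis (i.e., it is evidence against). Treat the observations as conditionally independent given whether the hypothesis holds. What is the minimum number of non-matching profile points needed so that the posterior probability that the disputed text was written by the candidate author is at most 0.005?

Prior odds = 0.685/0.315 = 137/63.
Likelihood ratio per non-matching profile point = 1/3.
Target odds: 0.005 ÷ 0.995 = 1/199.
Need (137/63) × (1/3)ⁿ ≤ 1/199, i.e. (1/3)ⁿ ≤ 63/27263.
(1/3)⁵ = 1/243 is still above 63/27263 but (1/3)⁶ = 1/729 is at or below it, so n = 6.

6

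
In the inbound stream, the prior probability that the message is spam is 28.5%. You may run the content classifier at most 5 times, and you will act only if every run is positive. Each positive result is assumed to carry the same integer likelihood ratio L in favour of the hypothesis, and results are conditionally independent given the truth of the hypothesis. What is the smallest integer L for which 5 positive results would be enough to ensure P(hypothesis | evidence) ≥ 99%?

Prior odds = 0.285/0.715 = 57/143.
Target odds = 0.99/0.01 = 99.
Need L⁵ ≥ 99 ÷ (57/143) = 4719/19.
3⁵ = 243 < 4719/19 ≤ 1024 = 4⁵, so L = 4.

4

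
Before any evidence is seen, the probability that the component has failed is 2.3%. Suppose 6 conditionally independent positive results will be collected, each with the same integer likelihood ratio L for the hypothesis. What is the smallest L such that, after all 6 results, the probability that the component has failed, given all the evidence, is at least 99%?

5

Prior odds = 0.023/0.977 = 23/977.
Target odds = 0.99/0.01 = 99.
Need L⁶ ≥ 99 ÷ (23/977) = 96723/23.
4⁶ = 4096 < 96723/23 ≤ 15625 = 5⁶, so L = 5.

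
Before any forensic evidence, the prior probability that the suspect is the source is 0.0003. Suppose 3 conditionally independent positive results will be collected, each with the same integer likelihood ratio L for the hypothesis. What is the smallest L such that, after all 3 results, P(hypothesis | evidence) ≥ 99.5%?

88

Prior odds = 0.0003/0.9997 = 3/9997.
Target odds = 0.995/0.005 = 199.
Need L³ ≥ 199 ÷ (3/9997) = 1989403/3.
87³ = 658503 < 1989403/3 ≤ 681472 = 88³, so L = 88.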